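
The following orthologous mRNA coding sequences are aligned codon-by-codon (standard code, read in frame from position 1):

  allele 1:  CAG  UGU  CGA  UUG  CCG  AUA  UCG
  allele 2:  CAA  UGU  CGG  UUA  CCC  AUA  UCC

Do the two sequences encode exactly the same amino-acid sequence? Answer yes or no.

yes

Codon 1: CAG Gln / CAA Gln — synonymous.
Codon 2: UGU Cys / UGU Cys — identical.
Codon 3: CGA Arg / CGG Arg — synonymous.
Codon 4: UUG Leu / UUA Leu — synonymous.
Codon 5: CCG Pro / CCC Pro — synonymous.
Codon 6: AUA Ile / AUA Ile — identical.
Codon 7: UCG Ser / UCC Ser — synonymous.
Nonsynonymous differences: 0 → same protein.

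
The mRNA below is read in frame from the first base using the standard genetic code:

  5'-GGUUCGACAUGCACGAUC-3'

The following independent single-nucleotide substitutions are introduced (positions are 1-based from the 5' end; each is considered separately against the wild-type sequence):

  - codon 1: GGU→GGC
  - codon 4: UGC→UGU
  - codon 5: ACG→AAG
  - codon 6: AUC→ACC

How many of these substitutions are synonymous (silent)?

Codon 1: GGU (Gly) → GGC (Gly) — synonymous.
Codon 4: UGC (Cys) → UGU (Cys) — synonymous.
Codon 5: ACG (Thr) → AAG (Lys) — missense.
Codon 6: AUC (Ile) → ACC (Thr) — missense.
Synonymous: 2 of 4.

2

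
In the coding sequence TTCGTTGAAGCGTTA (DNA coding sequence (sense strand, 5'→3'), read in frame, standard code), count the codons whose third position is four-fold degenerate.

Codon 1 TTC (Phe): third position 2-fold.
Codon 2 GTT (Val): third position 4-fold.
Codon 3 GAA (Glu): third position 2-fold.
Codon 4 GCG (Ala): third position 4-fold.
Codon 5 TTA (Leu): third position 2-fold.
Four-fold degenerate third positions: 2.

2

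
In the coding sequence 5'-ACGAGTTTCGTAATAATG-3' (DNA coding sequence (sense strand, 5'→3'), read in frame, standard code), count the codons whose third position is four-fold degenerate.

2

Codon 1 ACG (Thr): third position 4-fold.
Codon 2 AGT (Ser): third position 2-fold.
Codon 3 TTC (Phe): third position 2-fold.
Codon 4 GTA (Val): third position 4-fold.
Codon 5 ATA (Ile): third position 3-fold.
Codon 6 ATG (Met): third position 1-fold.
Four-fold degenerate third positions: 2.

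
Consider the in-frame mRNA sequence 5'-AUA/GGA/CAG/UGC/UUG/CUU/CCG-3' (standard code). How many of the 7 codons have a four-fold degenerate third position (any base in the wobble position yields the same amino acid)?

Codon 1 AUA (Ile): third position 3-fold.
Codon 2 GGA (Gly): third position 4-fold.
Codon 3 CAG (Gln): third position 2-fold.
Codon 4 UGC (Cys): third position 2-fold.
Codon 5 UUG (Leu): third position 2-fold.
Codon 6 CUU (Leu): third position 4-fold.
Codon 7 CCG (Pro): third position 4-fold.
Four-fold degenerate third positions: 3.

3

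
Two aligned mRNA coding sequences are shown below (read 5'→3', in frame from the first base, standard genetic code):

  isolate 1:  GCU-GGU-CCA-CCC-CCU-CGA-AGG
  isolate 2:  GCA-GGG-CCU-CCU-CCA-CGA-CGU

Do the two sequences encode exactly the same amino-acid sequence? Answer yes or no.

yes

Codon 1: GCU Ala / GCA Ala — synonymous.
Codon 2: GGU Gly / GGG Gly — synonymous.
Codon 3: CCA Pro / CCU Pro — synonymous.
Codon 4: CCC Pro / CCU Pro — synonymous.
Codon 5: CCU Pro / CCA Pro — synonymous.
Codon 6: CGA Arg / CGA Arg — identical.
Codon 7: AGG Arg / CGU Arg — synonymous.
Nonsynonymous differences: 0 → same protein.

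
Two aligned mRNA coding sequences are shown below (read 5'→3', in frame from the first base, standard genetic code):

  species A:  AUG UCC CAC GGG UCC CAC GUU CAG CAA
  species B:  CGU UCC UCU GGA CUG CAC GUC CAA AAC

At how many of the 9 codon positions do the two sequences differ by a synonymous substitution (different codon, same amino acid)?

3

Codon 1: AUG Met / CGU Arg — nonsynonymous.
Codon 2: UCC Ser / UCC Ser — identical.
Codon 3: CAC His / UCU Ser — nonsynonymous.
Codon 4: GGG Gly / GGA Gly — synonymous.
Codon 5: UCC Ser / CUG Leu — nonsynonymous.
Codon 6: CAC His / CAC His — identical.
Codon 7: GUU Val / GUC Val — synonymous.
Codon 8: CAG Gln / CAA Gln — synonymous.
Codon 9: CAA Gln / AAC Asn — nonsynonymous.
Synonymous differences: 3.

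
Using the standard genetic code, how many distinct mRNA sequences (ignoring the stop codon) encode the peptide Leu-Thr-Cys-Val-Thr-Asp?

Leu: 6 codons.
Thr: 4 codons.
Cys: 2 codons.
Val: 4 codons.
Thr: 4 codons.
Asp: 2 codons.
6 × 4 × 2 × 4 × 4 × 2 = 1536.

1536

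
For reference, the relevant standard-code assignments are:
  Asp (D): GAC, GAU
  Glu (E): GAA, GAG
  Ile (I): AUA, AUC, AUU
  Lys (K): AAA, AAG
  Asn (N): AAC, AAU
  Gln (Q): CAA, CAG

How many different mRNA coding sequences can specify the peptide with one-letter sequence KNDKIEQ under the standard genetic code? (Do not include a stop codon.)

Lys: 2 codons.
Asn: 2 codons.
Asp: 2 codons.
Lys: 2 codons.
Ile: 3 codons.
Glu: 2 codons.
Gln: 2 codons.
2 × 2 × 2 × 2 × 3 × 2 × 2 = 192.

192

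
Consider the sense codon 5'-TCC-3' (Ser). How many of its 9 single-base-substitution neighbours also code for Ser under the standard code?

Position 1: none → 0 synonymous.
Position 2: none → 0 synonymous.
Position 3: TCT, TCA, TCG → 3 synonymous.
Total: 0 + 0 + 3 = 3.

3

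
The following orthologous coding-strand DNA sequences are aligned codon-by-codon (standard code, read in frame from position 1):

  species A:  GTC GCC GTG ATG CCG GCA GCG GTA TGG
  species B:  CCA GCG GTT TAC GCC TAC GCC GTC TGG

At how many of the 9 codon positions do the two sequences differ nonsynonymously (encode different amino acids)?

4

Codon 1: GTC Val / CCA Pro — nonsynonymous.
Codon 2: GCC Ala / GCG Ala — synonymous.
Codon 3: GTG Val / GTT Val — synonymous.
Codon 4: ATG Met / TAC Tyr — nonsynonymous.
Codon 5: CCG Pro / GCC Ala — nonsynonymous.
Codon 6: GCA Ala / TAC Tyr — nonsynonymous.
Codon 7: GCG Ala / GCC Ala — synonymous.
Codon 8: GTA Val / GTC Val — synonymous.
Codon 9: TGG Trp / TGG Trp — identical.
Nonsynonymous differences: 4.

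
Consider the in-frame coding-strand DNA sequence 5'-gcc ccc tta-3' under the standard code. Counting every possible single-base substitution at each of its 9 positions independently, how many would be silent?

8

Codon 1 (GCC, Ala): 3 synonymous substitutions.
Codon 2 (CCC, Pro): 3 synonymous substitutions.
Codon 3 (TTA, Leu): 2 synonymous substitutions.
Total: 3 + 3 + 2 = 8.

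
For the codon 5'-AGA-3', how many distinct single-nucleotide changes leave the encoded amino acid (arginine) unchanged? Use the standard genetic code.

2

Position 1: CGA → 1 synonymous.
Position 2: none → 0 synonymous.
Position 3: AGG → 1 synonymous.
Total: 1 + 0 + 1 = 2.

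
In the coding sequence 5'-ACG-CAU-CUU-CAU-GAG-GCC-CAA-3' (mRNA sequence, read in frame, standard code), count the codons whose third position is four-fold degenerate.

Codon 1 ACG (Thr): third position 4-fold.
Codon 2 CAU (His): third position 2-fold.
Codon 3 CUU (Leu): third position 4-fold.
Codon 4 CAU (His): third position 2-fold.
Codon 5 GAG (Glu): third position 2-fold.
Codon 6 GCC (Ala): third position 4-fold.
Codon 7 CAA (Gln): third position 2-fold.
Four-fold degenerate third positions: 3.

3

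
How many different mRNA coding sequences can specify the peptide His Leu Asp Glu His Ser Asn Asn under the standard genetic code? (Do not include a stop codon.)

2304

His: 2 codons.
Leu: 6 codons.
Asp: 2 codons.
Glu: 2 codons.
His: 2 codons.
Ser: 6 codons.
Asn: 2 codons.
Asn: 2 codons.
2 × 6 × 2 × 2 × 2 × 6 × 2 × 2 = 2304.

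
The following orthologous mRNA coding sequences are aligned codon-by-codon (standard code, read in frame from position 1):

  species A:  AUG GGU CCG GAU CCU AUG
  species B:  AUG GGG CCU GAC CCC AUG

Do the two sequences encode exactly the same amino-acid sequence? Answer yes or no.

yes

Codon 1: AUG Met / AUG Met — identical.
Codon 2: GGU Gly / GGG Gly — synonymous.
Codon 3: CCG Pro / CCU Pro — synonymous.
Codon 4: GAU Asp / GAC Asp — synonymous.
Codon 5: CCU Pro / CCC Pro — synonymous.
Codon 6: AUG Met / AUG Met — identical.
Nonsynonymous differences: 0 → same protein.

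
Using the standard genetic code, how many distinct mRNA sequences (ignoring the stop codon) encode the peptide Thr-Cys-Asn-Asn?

32

Thr: 4 codons.
Cys: 2 codons.
Asn: 2 codons.
Asn: 2 codons.
4 × 2 × 2 × 2 = 32.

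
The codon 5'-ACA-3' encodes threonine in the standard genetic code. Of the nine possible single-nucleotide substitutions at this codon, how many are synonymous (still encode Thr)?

Position 1: none → 0 synonymous.
Position 2: none → 0 synonymous.
Position 3: ACT, ACC, ACG → 3 synonymous.
Total: 0 + 0 + 3 = 3.

3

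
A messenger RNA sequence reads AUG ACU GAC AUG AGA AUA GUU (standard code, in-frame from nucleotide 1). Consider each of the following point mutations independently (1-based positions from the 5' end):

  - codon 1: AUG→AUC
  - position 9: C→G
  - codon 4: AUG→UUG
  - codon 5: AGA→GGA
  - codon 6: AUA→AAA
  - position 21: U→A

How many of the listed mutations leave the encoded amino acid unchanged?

Codon 1: AUG (Met) → AUC (Ile) — missense.
Codon 3: GAC (Asp) → GAG (Glu) — missense.
Codon 4: AUG (Met) → UUG (Leu) — missense.
Codon 5: AGA (Arg) → GGA (Gly) — missense.
Codon 6: AUA (Ile) → AAA (Lys) — missense.
Codon 7: GUU (Val) → GUA (Val) — synonymous.
Synonymous: 1 of 6.

1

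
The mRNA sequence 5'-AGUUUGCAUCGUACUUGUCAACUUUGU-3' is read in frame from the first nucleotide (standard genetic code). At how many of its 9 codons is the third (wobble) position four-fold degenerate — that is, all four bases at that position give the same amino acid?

Codon 1 AGU (Ser): third position 2-fold.
Codon 2 UUG (Leu): third position 2-fold.
Codon 3 CAU (His): third position 2-fold.
Codon 4 CGU (Arg): third position 4-fold.
Codon 5 ACU (Thr): third position 4-fold.
Codon 6 UGU (Cys): third position 2-fold.
Codon 7 CAA (Gln): third position 2-fold.
Codon 8 CUU (Leu): third position 4-fold.
Codon 9 UGU (Cys): third position 2-fold.
Four-fold degenerate third positions: 3.

3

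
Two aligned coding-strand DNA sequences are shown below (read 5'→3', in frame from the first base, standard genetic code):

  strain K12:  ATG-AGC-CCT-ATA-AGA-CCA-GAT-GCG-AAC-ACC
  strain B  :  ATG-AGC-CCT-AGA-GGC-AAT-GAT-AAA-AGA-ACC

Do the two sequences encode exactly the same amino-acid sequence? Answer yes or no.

Codon 1: ATG Met / ATG Met — identical.
Codon 2: AGC Ser / AGC Ser — identical.
Codon 3: CCT Pro / CCT Pro — identical.
Codon 4: ATA Ile / AGA Arg — nonsynonymous.
Codon 5: AGA Arg / GGC Gly — nonsynonymous.
Codon 6: CCA Pro / AAT Asn — nonsynonymous.
Codon 7: GAT Asp / GAT Asp — identical.
Codon 8: GCG Ala / AAA Lys — nonsynonymous.
Codon 9: AAC Asn / AGA Arg — nonsynonymous.
Codon 10: ACC Thr / ACC Thr — identical.
Nonsynonymous differences: 5 → different protein.

no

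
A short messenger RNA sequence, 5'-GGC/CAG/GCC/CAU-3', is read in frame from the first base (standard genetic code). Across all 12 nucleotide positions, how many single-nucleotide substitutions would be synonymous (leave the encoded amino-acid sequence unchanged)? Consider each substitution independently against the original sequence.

8

Codon 1 (GGC, Gly): 3 synonymous substitutions.
Codon 2 (CAG, Gln): 1 synonymous substitution.
Codon 3 (GCC, Ala): 3 synonymous substitutions.
Codon 4 (CAU, His): 1 synonymous substitution.
Total: 3 + 1 + 3 + 1 = 8.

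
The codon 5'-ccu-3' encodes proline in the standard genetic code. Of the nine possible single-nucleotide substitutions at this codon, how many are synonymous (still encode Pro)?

3

Position 1: none → 0 synonymous.
Position 2: none → 0 synonymous.
Position 3: CCC, CCA, CCG → 3 synonymous.
Total: 0 + 0 + 3 = 3.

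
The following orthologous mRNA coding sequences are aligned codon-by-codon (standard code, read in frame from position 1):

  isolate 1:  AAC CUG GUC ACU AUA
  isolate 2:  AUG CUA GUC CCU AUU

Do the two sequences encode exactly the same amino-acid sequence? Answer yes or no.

Codon 1: AAC Asn / AUG Met — nonsynonymous.
Codon 2: CUG Leu / CUA Leu — synonymous.
Codon 3: GUC Val / GUC Val — identical.
Codon 4: ACU Thr / CCU Pro — nonsynonymous.
Codon 5: AUA Ile / AUU Ile — synonymous.
Nonsynonymous differences: 2 → different protein.

no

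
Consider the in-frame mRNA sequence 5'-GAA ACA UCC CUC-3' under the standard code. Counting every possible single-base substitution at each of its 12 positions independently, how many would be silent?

10

Codon 1 (GAA, Glu): 1 synonymous substitution.
Codon 2 (ACA, Thr): 3 synonymous substitutions.
Codon 3 (UCC, Ser): 3 synonymous substitutions.
Codon 4 (CUC, Leu): 3 synonymous substitutions.
Total: 1 + 3 + 3 + 3 = 10.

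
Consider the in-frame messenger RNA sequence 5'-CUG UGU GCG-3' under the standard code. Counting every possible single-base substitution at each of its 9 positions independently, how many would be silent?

8

Codon 1 (CUG, Leu): 4 synonymous substitutions.
Codon 2 (UGU, Cys): 1 synonymous substitution.
Codon 3 (GCG, Ala): 3 synonymous substitutions.
Total: 4 + 1 + 3 = 8.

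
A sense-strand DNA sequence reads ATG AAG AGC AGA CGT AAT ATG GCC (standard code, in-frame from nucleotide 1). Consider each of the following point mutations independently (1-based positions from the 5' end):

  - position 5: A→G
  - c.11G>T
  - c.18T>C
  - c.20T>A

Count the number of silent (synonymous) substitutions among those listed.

1

Codon 2: AAG (Lys) → AGG (Arg) — missense.
Codon 4: AGA (Arg) → ATA (Ile) — missense.
Codon 6: AAT (Asn) → AAC (Asn) — synonymous.
Codon 7: ATG (Met) → AAG (Lys) — missense.
Synonymous: 1 of 4.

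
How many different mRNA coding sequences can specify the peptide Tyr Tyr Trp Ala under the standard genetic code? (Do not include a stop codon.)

16

Tyr: 2 codons.
Tyr: 2 codons.
Trp: 1 codon.
Ala: 4 codons.
2 × 2 × 1 × 4 = 16.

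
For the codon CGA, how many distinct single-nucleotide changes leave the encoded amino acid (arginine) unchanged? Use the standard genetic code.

4

Position 1: AGA → 1 synonymous.
Position 2: none → 0 synonymous.
Position 3: CGU, CGC, CGG → 3 synonymous.
Total: 1 + 0 + 3 = 4.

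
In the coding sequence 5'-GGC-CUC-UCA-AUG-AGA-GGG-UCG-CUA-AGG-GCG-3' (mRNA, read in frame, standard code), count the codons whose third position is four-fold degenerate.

Codon 1 GGC (Gly): third position 4-fold.
Codon 2 CUC (Leu): third position 4-fold.
Codon 3 UCA (Ser): third position 4-fold.
Codon 4 AUG (Met): third position 1-fold.
Codon 5 AGA (Arg): third position 2-fold.
Codon 6 GGG (Gly): third position 4-fold.
Codon 7 UCG (Ser): third position 4-fold.
Codon 8 CUA (Leu): third position 4-fold.
Codon 9 AGG (Arg): third position 2-fold.
Codon 10 GCG (Ala): third position 4-fold.
Four-fold degenerate third positions: 7.

7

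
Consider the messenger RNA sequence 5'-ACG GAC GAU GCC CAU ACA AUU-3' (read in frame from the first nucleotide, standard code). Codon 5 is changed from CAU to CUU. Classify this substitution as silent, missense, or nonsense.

Position 14 falls in codon 5: CAU → His.
After the substitution the codon is CUU → Leu.
His ≠ Leu, so this is a missense mutation.

missense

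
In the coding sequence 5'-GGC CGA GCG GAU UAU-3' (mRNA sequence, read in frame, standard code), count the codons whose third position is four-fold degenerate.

Codon 1 GGC (Gly): third position 4-fold.
Codon 2 CGA (Arg): third position 4-fold.
Codon 3 GCG (Ala): third position 4-fold.
Codon 4 GAU (Asp): third position 2-fold.
Codon 5 UAU (Tyr): third position 2-fold.
Four-fold degenerate third positions: 3.

3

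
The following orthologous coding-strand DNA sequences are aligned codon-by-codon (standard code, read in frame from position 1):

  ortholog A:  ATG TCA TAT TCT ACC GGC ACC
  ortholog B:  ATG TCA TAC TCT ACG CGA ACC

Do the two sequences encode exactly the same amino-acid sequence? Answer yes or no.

Codon 1: ATG Met / ATG Met — identical.
Codon 2: TCA Ser / TCA Ser — identical.
Codon 3: TAT Tyr / TAC Tyr — synonymous.
Codon 4: TCT Ser / TCT Ser — identical.
Codon 5: ACC Thr / ACG Thr — synonymous.
Codon 6: GGC Gly / CGA Arg — nonsynonymous.
Codon 7: ACC Thr / ACC Thr — identical.
Nonsynonymous differences: 1 → different protein.

no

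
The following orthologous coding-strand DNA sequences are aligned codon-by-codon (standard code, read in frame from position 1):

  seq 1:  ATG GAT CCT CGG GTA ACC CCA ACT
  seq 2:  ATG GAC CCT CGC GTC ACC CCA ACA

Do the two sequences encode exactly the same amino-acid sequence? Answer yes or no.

Codon 1: ATG Met / ATG Met — identical.
Codon 2: GAT Asp / GAC Asp — synonymous.
Codon 3: CCT Pro / CCT Pro — identical.
Codon 4: CGG Arg / CGC Arg — synonymous.
Codon 5: GTA Val / GTC Val — synonymous.
Codon 6: ACC Thr / ACC Thr — identical.
Codon 7: CCA Pro / CCA Pro — identical.
Codon 8: ACT Thr / ACA Thr — synonymous.
Nonsynonymous differences: 0 → same protein.

yes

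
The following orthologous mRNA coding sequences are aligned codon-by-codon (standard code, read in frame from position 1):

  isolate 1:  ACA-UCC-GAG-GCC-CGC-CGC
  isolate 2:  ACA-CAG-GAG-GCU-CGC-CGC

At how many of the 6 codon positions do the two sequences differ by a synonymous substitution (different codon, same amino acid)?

1

Codon 1: ACA Thr / ACA Thr — identical.
Codon 2: UCC Ser / CAG Gln — nonsynonymous.
Codon 3: GAG Glu / GAG Glu — identical.
Codon 4: GCC Ala / GCU Ala — synonymous.
Codon 5: CGC Arg / CGC Arg — identical.
Codon 6: CGC Arg / CGC Arg — identical.
Synonymous differences: 1.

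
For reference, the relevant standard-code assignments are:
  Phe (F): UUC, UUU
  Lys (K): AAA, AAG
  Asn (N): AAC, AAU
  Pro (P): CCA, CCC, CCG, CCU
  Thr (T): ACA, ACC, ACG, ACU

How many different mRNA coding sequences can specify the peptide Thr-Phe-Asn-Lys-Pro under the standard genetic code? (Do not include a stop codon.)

128

Thr: 4 codons.
Phe: 2 codons.
Asn: 2 codons.
Lys: 2 codons.
Pro: 4 codons.
4 × 2 × 2 × 2 × 4 = 128.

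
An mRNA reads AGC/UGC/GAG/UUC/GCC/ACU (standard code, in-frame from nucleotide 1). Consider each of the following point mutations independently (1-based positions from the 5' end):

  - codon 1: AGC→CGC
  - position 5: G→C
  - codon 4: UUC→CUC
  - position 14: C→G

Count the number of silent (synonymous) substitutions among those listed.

Codon 1: AGC (Ser) → CGC (Arg) — missense.
Codon 2: UGC (Cys) → UCC (Ser) — missense.
Codon 4: UUC (Phe) → CUC (Leu) — missense.
Codon 5: GCC (Ala) → GGC (Gly) — missense.
Synonymous: 0 of 4.

0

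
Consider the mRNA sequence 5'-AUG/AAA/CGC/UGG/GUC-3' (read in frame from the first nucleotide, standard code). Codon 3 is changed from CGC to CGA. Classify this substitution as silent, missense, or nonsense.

silent

Position 9 falls in codon 3: CGC → Arg.
After the substitution the codon is CGA → Arg.
Both encode Arg, so the change is synonymous.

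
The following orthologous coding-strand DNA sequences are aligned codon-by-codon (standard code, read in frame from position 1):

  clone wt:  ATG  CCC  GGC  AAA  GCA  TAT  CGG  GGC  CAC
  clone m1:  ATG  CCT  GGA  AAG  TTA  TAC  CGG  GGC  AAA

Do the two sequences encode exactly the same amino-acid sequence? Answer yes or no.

Codon 1: ATG Met / ATG Met — identical.
Codon 2: CCC Pro / CCT Pro — synonymous.
Codon 3: GGC Gly / GGA Gly — synonymous.
Codon 4: AAA Lys / AAG Lys — synonymous.
Codon 5: GCA Ala / TTA Leu — nonsynonymous.
Codon 6: TAT Tyr / TAC Tyr — synonymous.
Codon 7: CGG Arg / CGG Arg — identical.
Codon 8: GGC Gly / GGC Gly — identical.
Codon 9: CAC His / AAA Lys — nonsynonymous.
Nonsynonymous differences: 2 → different protein.

no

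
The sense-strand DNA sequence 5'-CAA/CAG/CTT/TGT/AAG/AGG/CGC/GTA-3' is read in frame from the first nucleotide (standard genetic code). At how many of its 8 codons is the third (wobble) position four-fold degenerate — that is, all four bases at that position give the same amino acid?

Codon 1 CAA (Gln): third position 2-fold.
Codon 2 CAG (Gln): third position 2-fold.
Codon 3 CTT (Leu): third position 4-fold.
Codon 4 TGT (Cys): third position 2-fold.
Codon 5 AAG (Lys): third position 2-fold.
Codon 6 AGG (Arg): third position 2-fold.
Codon 7 CGC (Arg): third position 4-fold.
Codon 8 GTA (Val): third position 4-fold.
Four-fold degenerate third positions: 3.

3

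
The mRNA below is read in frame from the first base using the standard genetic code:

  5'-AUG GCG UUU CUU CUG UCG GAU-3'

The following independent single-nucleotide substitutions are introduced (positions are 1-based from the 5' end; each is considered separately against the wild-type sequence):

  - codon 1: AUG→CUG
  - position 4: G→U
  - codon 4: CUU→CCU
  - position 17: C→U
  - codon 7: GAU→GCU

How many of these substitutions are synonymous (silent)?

0

Codon 1: AUG (Met) → CUG (Leu) — missense.
Codon 2: GCG (Ala) → UCG (Ser) — missense.
Codon 4: CUU (Leu) → CCU (Pro) — missense.
Codon 6: UCG (Ser) → UUG (Leu) — missense.
Codon 7: GAU (Asp) → GCU (Ala) — missense.
Synonymous: 0 of 5.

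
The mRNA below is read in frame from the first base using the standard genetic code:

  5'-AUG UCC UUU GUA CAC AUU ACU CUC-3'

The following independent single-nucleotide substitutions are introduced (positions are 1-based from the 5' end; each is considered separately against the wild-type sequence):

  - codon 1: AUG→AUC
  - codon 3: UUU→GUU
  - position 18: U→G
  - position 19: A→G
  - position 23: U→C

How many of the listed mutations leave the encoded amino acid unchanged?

0

Codon 1: AUG (Met) → AUC (Ile) — missense.
Codon 3: UUU (Phe) → GUU (Val) — missense.
Codon 6: AUU (Ile) → AUG (Met) — missense.
Codon 7: ACU (Thr) → GCU (Ala) — missense.
Codon 8: CUC (Leu) → CCC (Pro) — missense.
Synonymous: 0 of 5.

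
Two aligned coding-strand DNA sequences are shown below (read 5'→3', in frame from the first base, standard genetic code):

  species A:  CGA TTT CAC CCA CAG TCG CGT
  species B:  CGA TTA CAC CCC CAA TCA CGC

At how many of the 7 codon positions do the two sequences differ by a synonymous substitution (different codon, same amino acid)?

4

Codon 1: CGA Arg / CGA Arg — identical.
Codon 2: TTT Phe / TTA Leu — nonsynonymous.
Codon 3: CAC His / CAC His — identical.
Codon 4: CCA Pro / CCC Pro — synonymous.
Codon 5: CAG Gln / CAA Gln — synonymous.
Codon 6: TCG Ser / TCA Ser — synonymous.
Codon 7: CGT Arg / CGC Arg — synonymous.
Synonymous differences: 4.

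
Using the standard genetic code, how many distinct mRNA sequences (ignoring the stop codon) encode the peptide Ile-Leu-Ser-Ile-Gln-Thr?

Ile: 3 codons.
Leu: 6 codons.
Ser: 6 codons.
Ile: 3 codons.
Gln: 2 codons.
Thr: 4 codons.
3 × 6 × 6 × 3 × 2 × 4 = 2592.

2592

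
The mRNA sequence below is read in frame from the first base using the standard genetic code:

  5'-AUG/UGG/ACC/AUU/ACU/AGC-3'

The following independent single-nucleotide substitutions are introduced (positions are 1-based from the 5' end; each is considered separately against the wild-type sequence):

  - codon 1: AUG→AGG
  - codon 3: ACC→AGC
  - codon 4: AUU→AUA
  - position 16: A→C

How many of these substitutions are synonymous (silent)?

1

Codon 1: AUG (Met) → AGG (Arg) — missense.
Codon 3: ACC (Thr) → AGC (Ser) — missense.
Codon 4: AUU (Ile) → AUA (Ile) — synonymous.
Codon 6: AGC (Ser) → CGC (Arg) — missense.
Synonymous: 1 of 4.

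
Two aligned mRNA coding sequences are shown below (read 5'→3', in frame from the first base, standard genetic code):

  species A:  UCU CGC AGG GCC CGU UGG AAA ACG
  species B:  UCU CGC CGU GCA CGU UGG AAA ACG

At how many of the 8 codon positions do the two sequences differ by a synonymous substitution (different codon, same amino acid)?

2

Codon 1: UCU Ser / UCU Ser — identical.
Codon 2: CGC Arg / CGC Arg — identical.
Codon 3: AGG Arg / CGU Arg — synonymous.
Codon 4: GCC Ala / GCA Ala — synonymous.
Codon 5: CGU Arg / CGU Arg — identical.
Codon 6: UGG Trp / UGG Trp — identical.
Codon 7: AAA Lys / AAA Lys — identical.
Codon 8: ACG Thr / ACG Thr — identical.
Synonymous differences: 2.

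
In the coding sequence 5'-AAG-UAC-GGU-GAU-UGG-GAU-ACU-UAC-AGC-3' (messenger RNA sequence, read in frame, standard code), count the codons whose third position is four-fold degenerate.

2

Codon 1 AAG (Lys): third position 2-fold.
Codon 2 UAC (Tyr): third position 2-fold.
Codon 3 GGU (Gly): third position 4-fold.
Codon 4 GAU (Asp): third position 2-fold.
Codon 5 UGG (Trp): third position 1-fold.
Codon 6 GAU (Asp): third position 2-fold.
Codon 7 ACU (Thr): third position 4-fold.
Codon 8 UAC (Tyr): third position 2-fold.
Codon 9 AGC (Ser): third position 2-fold.
Four-fold degenerate third positions: 2.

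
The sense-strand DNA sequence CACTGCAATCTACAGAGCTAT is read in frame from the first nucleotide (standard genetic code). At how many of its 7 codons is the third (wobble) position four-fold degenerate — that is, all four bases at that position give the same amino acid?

Codon 1 CAC (His): third position 2-fold.
Codon 2 TGC (Cys): third position 2-fold.
Codon 3 AAT (Asn): third position 2-fold.
Codon 4 CTA (Leu): third position 4-fold.
Codon 5 CAG (Gln): third position 2-fold.
Codon 6 AGC (Ser): third position 2-fold.
Codon 7 TAT (Tyr): third position 2-fold.
Four-fold degenerate third positions: 1.

1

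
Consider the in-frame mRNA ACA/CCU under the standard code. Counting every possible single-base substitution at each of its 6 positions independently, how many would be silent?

Codon 1 (ACA, Thr): 3 synonymous substitutions.
Codon 2 (CCU, Pro): 3 synonymous substitutions.
Total: 3 + 3 = 6.

6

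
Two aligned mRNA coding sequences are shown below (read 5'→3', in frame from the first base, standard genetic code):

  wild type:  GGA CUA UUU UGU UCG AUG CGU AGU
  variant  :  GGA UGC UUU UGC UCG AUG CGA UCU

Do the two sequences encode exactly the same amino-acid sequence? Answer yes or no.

no

Codon 1: GGA Gly / GGA Gly — identical.
Codon 2: CUA Leu / UGC Cys — nonsynonymous.
Codon 3: UUU Phe / UUU Phe — identical.
Codon 4: UGU Cys / UGC Cys — synonymous.
Codon 5: UCG Ser / UCG Ser — identical.
Codon 6: AUG Met / AUG Met — identical.
Codon 7: CGU Arg / CGA Arg — synonymous.
Codon 8: AGU Ser / UCU Ser — synonymous.
Nonsynonymous differences: 1 → different protein.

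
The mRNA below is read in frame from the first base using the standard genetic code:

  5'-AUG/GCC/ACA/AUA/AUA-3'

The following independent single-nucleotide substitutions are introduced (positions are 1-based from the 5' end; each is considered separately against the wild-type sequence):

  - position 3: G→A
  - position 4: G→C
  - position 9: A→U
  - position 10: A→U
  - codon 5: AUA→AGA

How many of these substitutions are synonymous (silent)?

Codon 1: AUG (Met) → AUA (Ile) — missense.
Codon 2: GCC (Ala) → CCC (Pro) — missense.
Codon 3: ACA (Thr) → ACU (Thr) — synonymous.
Codon 4: AUA (Ile) → UUA (Leu) — missense.
Codon 5: AUA (Ile) → AGA (Arg) — missense.
Synonymous: 1 of 5.

1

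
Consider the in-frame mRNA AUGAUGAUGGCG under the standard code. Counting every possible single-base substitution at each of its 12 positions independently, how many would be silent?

3

Codon 1 (AUG, Met): 0 synonymous substitutions.
Codon 2 (AUG, Met): 0 synonymous substitutions.
Codon 3 (AUG, Met): 0 synonymous substitutions.
Codon 4 (GCG, Ala): 3 synonymous substitutions.
Total: 0 + 0 + 0 + 3 = 3.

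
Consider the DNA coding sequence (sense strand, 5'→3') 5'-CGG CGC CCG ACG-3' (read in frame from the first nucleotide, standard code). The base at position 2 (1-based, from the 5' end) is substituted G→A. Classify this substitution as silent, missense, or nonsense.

missense

Position 2 falls in codon 1: CGG → Arg.
After the substitution the codon is CAG → Gln.
Arg ≠ Gln, so this is a missense mutation.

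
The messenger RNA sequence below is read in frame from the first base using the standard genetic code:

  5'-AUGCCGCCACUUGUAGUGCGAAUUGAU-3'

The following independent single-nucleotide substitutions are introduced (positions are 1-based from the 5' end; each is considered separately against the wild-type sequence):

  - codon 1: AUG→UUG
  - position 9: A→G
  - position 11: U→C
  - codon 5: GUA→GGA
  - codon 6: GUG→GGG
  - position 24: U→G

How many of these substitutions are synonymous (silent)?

1

Codon 1: AUG (Met) → UUG (Leu) — missense.
Codon 3: CCA (Pro) → CCG (Pro) — synonymous.
Codon 4: CUU (Leu) → CCU (Pro) — missense.
Codon 5: GUA (Val) → GGA (Gly) — missense.
Codon 6: GUG (Val) → GGG (Gly) — missense.
Codon 8: AUU (Ile) → AUG (Met) — missense.
Synonymous: 1 of 6.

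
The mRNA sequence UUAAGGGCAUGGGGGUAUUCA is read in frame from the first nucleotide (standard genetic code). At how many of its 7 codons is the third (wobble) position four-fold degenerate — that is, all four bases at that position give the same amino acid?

Codon 1 UUA (Leu): third position 2-fold.
Codon 2 AGG (Arg): third position 2-fold.
Codon 3 GCA (Ala): third position 4-fold.
Codon 4 UGG (Trp): third position 1-fold.
Codon 5 GGG (Gly): third position 4-fold.
Codon 6 UAU (Tyr): third position 2-fold.
Codon 7 UCA (Ser): third position 4-fold.
Four-fold degenerate third positions: 3.

3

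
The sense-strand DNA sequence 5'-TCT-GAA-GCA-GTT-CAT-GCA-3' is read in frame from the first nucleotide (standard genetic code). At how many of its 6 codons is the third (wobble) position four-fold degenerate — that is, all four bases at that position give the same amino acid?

4

Codon 1 TCT (Ser): third position 4-fold.
Codon 2 GAA (Glu): third position 2-fold.
Codon 3 GCA (Ala): third position 4-fold.
Codon 4 GTT (Val): third position 4-fold.
Codon 5 CAT (His): third position 2-fold.
Codon 6 GCA (Ala): third position 4-fold.
Four-fold degenerate third positions: 4.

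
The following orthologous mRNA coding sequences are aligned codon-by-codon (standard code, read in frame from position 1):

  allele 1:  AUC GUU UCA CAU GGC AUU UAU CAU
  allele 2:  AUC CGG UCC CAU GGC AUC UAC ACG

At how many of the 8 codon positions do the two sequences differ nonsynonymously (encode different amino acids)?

Codon 1: AUC Ile / AUC Ile — identical.
Codon 2: GUU Val / CGG Arg — nonsynonymous.
Codon 3: UCA Ser / UCC Ser — synonymous.
Codon 4: CAU His / CAU His — identical.
Codon 5: GGC Gly / GGC Gly — identical.
Codon 6: AUU Ile / AUC Ile — synonymous.
Codon 7: UAU Tyr / UAC Tyr — synonymous.
Codon 8: CAU His / ACG Thr — nonsynonymous.
Nonsynonymous differences: 2.

2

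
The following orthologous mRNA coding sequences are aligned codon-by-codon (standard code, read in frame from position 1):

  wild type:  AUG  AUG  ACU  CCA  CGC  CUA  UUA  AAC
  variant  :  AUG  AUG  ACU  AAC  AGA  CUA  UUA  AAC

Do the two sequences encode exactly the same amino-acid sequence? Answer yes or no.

Codon 1: AUG Met / AUG Met — identical.
Codon 2: AUG Met / AUG Met — identical.
Codon 3: ACU Thr / ACU Thr — identical.
Codon 4: CCA Pro / AAC Asn — nonsynonymous.
Codon 5: CGC Arg / AGA Arg — synonymous.
Codon 6: CUA Leu / CUA Leu — identical.
Codon 7: UUA Leu / UUA Leu — identical.
Codon 8: AAC Asn / AAC Asn — identical.
Nonsynonymous differences: 1 → different protein.

no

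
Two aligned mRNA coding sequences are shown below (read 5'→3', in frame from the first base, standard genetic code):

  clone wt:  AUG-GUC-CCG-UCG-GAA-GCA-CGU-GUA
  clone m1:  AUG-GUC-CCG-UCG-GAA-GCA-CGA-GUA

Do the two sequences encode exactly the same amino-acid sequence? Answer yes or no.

yes

Codon 1: AUG Met / AUG Met — identical.
Codon 2: GUC Val / GUC Val — identical.
Codon 3: CCG Pro / CCG Pro — identical.
Codon 4: UCG Ser / UCG Ser — identical.
Codon 5: GAA Glu / GAA Glu — identical.
Codon 6: GCA Ala / GCA Ala — identical.
Codon 7: CGU Arg / CGA Arg — synonymous.
Codon 8: GUA Val / GUA Val — identical.
Nonsynonymous differences: 0 → same protein.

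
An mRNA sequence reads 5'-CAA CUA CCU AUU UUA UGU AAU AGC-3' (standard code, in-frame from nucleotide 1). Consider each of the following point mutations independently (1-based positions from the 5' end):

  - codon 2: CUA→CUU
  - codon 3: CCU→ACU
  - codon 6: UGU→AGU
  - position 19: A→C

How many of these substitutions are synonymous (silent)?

Codon 2: CUA (Leu) → CUU (Leu) — synonymous.
Codon 3: CCU (Pro) → ACU (Thr) — missense.
Codon 6: UGU (Cys) → AGU (Ser) — missense.
Codon 7: AAU (Asn) → CAU (His) — missense.
Synonymous: 1 of 4.

1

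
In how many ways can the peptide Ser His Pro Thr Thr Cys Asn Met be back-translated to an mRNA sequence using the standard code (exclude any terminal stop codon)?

3072

Ser: 6 codons.
His: 2 codons.
Pro: 4 codons.
Thr: 4 codons.
Thr: 4 codons.
Cys: 2 codons.
Asn: 2 codons.
Met: 1 codon.
6 × 2 × 4 × 4 × 4 × 2 × 2 × 1 = 3072.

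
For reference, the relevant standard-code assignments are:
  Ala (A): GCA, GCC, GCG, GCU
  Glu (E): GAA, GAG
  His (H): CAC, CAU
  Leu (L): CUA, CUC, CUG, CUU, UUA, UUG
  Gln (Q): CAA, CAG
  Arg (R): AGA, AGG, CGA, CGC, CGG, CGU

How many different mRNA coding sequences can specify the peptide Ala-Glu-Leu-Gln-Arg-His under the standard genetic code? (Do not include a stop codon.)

1152

Ala: 4 codons.
Glu: 2 codons.
Leu: 6 codons.
Gln: 2 codons.
Arg: 6 codons.
His: 2 codons.
4 × 2 × 6 × 2 × 6 × 2 = 1152.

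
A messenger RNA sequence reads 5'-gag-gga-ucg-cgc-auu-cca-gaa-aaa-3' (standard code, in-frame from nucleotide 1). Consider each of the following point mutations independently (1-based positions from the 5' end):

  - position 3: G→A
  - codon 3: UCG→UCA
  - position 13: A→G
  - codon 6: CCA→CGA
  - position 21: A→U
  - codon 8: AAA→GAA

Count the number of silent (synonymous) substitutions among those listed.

Codon 1: GAG (Glu) → GAA (Glu) — synonymous.
Codon 3: UCG (Ser) → UCA (Ser) — synonymous.
Codon 5: AUU (Ile) → GUU (Val) — missense.
Codon 6: CCA (Pro) → CGA (Arg) — missense.
Codon 7: GAA (Glu) → GAU (Asp) — missense.
Codon 8: AAA (Lys) → GAA (Glu) — missense.
Synonymous: 2 of 6.

2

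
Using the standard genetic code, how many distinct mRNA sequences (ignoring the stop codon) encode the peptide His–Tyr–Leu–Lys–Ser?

His: 2 codons.
Tyr: 2 codons.
Leu: 6 codons.
Lys: 2 codons.
Ser: 6 codons.
2 × 2 × 6 × 2 × 6 = 288.

288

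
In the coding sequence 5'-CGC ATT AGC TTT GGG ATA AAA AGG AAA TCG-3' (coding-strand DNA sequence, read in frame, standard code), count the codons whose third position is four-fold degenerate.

Codon 1 CGC (Arg): third position 4-fold.
Codon 2 ATT (Ile): third position 3-fold.
Codon 3 AGC (Ser): third position 2-fold.
Codon 4 TTT (Phe): third position 2-fold.
Codon 5 GGG (Gly): third position 4-fold.
Codon 6 ATA (Ile): third position 3-fold.
Codon 7 AAA (Lys): third position 2-fold.
Codon 8 AGG (Arg): third position 2-fold.
Codon 9 AAA (Lys): third position 2-fold.
Codon 10 TCG (Ser): third position 4-fold.
Four-fold degenerate third positions: 3.

3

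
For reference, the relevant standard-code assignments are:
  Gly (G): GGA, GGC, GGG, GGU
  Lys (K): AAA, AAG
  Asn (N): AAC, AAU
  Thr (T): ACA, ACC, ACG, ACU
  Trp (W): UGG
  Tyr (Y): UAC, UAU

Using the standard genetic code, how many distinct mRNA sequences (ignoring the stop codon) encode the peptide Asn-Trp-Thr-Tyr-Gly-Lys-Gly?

Asn: 2 codons.
Trp: 1 codon.
Thr: 4 codons.
Tyr: 2 codons.
Gly: 4 codons.
Lys: 2 codons.
Gly: 4 codons.
2 × 1 × 4 × 2 × 4 × 2 × 4 = 512.

512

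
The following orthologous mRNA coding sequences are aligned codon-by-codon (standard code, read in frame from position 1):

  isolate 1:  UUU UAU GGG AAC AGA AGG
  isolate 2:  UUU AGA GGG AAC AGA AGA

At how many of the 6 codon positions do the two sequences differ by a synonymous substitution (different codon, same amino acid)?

Codon 1: UUU Phe / UUU Phe — identical.
Codon 2: UAU Tyr / AGA Arg — nonsynonymous.
Codon 3: GGG Gly / GGG Gly — identical.
Codon 4: AAC Asn / AAC Asn — identical.
Codon 5: AGA Arg / AGA Arg — identical.
Codon 6: AGG Arg / AGA Arg — synonymous.
Synonymous differences: 1.

1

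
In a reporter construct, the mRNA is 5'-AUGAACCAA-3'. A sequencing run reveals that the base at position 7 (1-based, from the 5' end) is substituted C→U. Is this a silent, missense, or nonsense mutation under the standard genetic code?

Position 7 falls in codon 3: CAA → Gln.
After the substitution the codon is UAA → Stop.
The new codon is a stop codon, so this is a nonsense mutation.

nonsense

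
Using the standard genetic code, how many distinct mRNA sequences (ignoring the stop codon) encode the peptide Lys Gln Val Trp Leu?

96

Lys: 2 codons.
Gln: 2 codons.
Val: 4 codons.
Trp: 1 codon.
Leu: 6 codons.
2 × 2 × 4 × 1 × 6 = 96.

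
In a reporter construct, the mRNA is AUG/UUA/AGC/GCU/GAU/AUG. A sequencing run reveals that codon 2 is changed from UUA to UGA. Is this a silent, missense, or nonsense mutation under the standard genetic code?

Position 5 falls in codon 2: UUA → Leu.
After the substitution the codon is UGA → Stop.
The new codon is a stop codon, so this is a nonsense mutation.

nonsense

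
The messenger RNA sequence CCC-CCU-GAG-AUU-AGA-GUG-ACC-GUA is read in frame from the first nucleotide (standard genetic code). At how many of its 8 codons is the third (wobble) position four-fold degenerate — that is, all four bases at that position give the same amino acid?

5

Codon 1 CCC (Pro): third position 4-fold.
Codon 2 CCU (Pro): third position 4-fold.
Codon 3 GAG (Glu): third position 2-fold.
Codon 4 AUU (Ile): third position 3-fold.
Codon 5 AGA (Arg): third position 2-fold.
Codon 6 GUG (Val): third position 4-fold.
Codon 7 ACC (Thr): third position 4-fold.
Codon 8 GUA (Val): third position 4-fold.
Four-fold degenerate third positions: 5.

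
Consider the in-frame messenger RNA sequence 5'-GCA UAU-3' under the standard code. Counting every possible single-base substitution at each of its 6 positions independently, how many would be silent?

Codon 1 (GCA, Ala): 3 synonymous substitutions.
Codon 2 (UAU, Tyr): 1 synonymous substitution.
Total: 3 + 1 = 4.

4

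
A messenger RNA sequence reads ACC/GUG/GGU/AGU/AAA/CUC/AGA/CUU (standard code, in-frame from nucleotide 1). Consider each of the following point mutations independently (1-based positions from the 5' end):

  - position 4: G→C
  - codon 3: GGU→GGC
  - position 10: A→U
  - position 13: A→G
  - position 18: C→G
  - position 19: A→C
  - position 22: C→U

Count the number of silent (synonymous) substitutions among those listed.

Codon 2: GUG (Val) → CUG (Leu) — missense.
Codon 3: GGU (Gly) → GGC (Gly) — synonymous.
Codon 4: AGU (Ser) → UGU (Cys) — missense.
Codon 5: AAA (Lys) → GAA (Glu) — missense.
Codon 6: CUC (Leu) → CUG (Leu) — synonymous.
Codon 7: AGA (Arg) → CGA (Arg) — synonymous.
Codon 8: CUU (Leu) → UUU (Phe) — missense.
Synonymous: 3 of 7.

3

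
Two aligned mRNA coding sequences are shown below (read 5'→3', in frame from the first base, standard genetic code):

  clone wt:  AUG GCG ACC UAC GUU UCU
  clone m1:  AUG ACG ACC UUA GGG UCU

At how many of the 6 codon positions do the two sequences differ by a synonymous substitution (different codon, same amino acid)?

Codon 1: AUG Met / AUG Met — identical.
Codon 2: GCG Ala / ACG Thr — nonsynonymous.
Codon 3: ACC Thr / ACC Thr — identical.
Codon 4: UAC Tyr / UUA Leu — nonsynonymous.
Codon 5: GUU Val / GGG Gly — nonsynonymous.
Codon 6: UCU Ser / UCU Ser — identical.
Synonymous differences: 0.

0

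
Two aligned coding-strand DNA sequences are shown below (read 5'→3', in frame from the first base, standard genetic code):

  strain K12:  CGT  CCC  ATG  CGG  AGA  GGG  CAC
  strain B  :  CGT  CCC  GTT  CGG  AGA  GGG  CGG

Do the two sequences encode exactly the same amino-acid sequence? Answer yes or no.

no

Codon 1: CGT Arg / CGT Arg — identical.
Codon 2: CCC Pro / CCC Pro — identical.
Codon 3: ATG Met / GTT Val — nonsynonymous.
Codon 4: CGG Arg / CGG Arg — identical.
Codon 5: AGA Arg / AGA Arg — identical.
Codon 6: GGG Gly / GGG Gly — identical.
Codon 7: CAC His / CGG Arg — nonsynonymous.
Nonsynonymous differences: 2 → different protein.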